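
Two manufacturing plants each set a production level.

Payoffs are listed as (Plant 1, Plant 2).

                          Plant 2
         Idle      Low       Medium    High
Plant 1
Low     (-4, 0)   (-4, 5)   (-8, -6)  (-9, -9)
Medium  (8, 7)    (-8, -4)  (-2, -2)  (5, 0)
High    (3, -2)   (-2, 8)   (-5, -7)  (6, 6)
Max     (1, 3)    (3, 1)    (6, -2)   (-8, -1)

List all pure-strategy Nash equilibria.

Pure NE: (Medium, Idle)

(Low, Idle): Plant 1 can switch to Medium (-4 → 8). Not NE.
(Low, Low): Plant 1 can switch to High (-4 → -2). Not NE.
(Low, Medium): Plant 1 can switch to Medium (-8 → -2). Not NE.
(Low, High): Plant 1 can switch to Medium (-9 → 5). Not NE.
(Medium, Idle): Plant 1 gets 8, best alternative 3; Plant 2 gets 7, best alternative 0. No profitable deviation — NE.
(Medium, Low): Plant 1 can switch to Low (-8 → -4). Not NE.
(Medium, Medium): Plant 1 can switch to Max (-2 → 6). Not NE.
(Medium, High): Plant 1 can switch to High (5 → 6). Not NE.
(High, Idle): Plant 1 can switch to Medium (3 → 8). Not NE.
(High, Low): Plant 1 can switch to Max (-2 → 3). Not NE.
(High, Medium): Plant 1 can switch to Medium (-5 → -2). Not NE.
(High, High): Plant 2 can switch to Low (6 → 8). Not NE.
(Max, Idle): Plant 1 can switch to Medium (1 → 8). Not NE.
(The remaining 3 profiles each have a profitable deviation by the same check.)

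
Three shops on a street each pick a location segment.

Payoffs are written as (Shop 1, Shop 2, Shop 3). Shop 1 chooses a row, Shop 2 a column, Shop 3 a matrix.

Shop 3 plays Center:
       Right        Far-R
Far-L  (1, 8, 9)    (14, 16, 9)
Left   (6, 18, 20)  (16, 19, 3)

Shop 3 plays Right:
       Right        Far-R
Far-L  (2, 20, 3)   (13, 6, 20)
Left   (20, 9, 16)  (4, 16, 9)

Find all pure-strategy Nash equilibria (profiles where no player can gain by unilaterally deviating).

Shop 1 against (Right, Center): payoffs 1, 6 → best response Left.
Shop 1 against (Right, Right): payoffs 2, 20 → best response Left.
Shop 1 against (Far-R, Center): payoffs 14, 16 → best response Left.
Shop 1 against (Far-R, Right): payoffs 13, 4 → best response Far-L.
Shop 2 against (Far-L, Center): payoffs 8, 16 → best response Far-R.
Shop 2 against (Far-L, Right): payoffs 20, 6 → best response Right.
Shop 2 against (Left, Center): payoffs 18, 19 → best response Far-R.
Shop 2 against (Left, Right): payoffs 9, 16 → best response Far-R.
Shop 3 against (Far-L, Right): payoffs 9, 3 → best response Center.
Shop 3 against (Far-L, Far-R): payoffs 9, 20 → best response Right.
Shop 3 against (Left, Right): payoffs 20, 16 → best response Center.
Shop 3 against (Left, Far-R): payoffs 3, 9 → best response Right.
No profile is a mutual best response for all players.

none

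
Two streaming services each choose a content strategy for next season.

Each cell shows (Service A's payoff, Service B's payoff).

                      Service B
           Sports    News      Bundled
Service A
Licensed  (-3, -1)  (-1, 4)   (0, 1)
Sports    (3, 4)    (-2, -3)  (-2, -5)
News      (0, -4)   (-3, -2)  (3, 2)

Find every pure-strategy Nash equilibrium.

Service A against Sports: payoffs -3, 3, 0 → best response Sports.
Service A against News: payoffs -1, -2, -3 → best response Licensed.
Service A against Bundled: payoffs 0, -2, 3 → best response News.
Service B against Licensed: payoffs -1, 4, 1 → best response News.
Service B against Sports: payoffs 4, -3, -5 → best response Sports.
Service B against News: payoffs -4, -2, 2 → best response Bundled.
Mutual best responses: (Licensed, News); (Sports, Sports); (News, Bundled).

(Licensed, News) and (Sports, Sports) and (News, Bundled)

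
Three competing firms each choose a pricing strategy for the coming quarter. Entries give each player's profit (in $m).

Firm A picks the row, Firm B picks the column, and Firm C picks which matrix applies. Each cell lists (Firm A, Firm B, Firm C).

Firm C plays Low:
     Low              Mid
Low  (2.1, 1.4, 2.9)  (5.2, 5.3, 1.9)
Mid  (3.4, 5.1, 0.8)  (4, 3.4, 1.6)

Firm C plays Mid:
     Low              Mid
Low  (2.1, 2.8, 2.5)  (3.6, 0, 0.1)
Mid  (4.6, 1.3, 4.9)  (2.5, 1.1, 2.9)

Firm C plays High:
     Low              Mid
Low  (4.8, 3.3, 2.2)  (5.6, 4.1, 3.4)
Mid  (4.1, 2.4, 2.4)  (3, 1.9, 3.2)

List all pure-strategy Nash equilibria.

Firm A against (Low, Low): payoffs 2.1, 3.4 → best response Mid.
Firm A against (Low, Mid): payoffs 2.1, 4.6 → best response Mid.
Firm A against (Low, High): payoffs 4.8, 4.1 → best response Low.
Firm A against (Mid, Low): payoffs 5.2, 4 → best response Low.
Firm A against (Mid, Mid): payoffs 3.6, 2.5 → best response Low.
Firm A against (Mid, High): payoffs 5.6, 3 → best response Low.
Firm B against (Low, Low): payoffs 1.4, 5.3 → best response Mid.
Firm B against (Low, Mid): payoffs 2.8, 0 → best response Low.
Firm B against (Low, High): payoffs 3.3, 4.1 → best response Mid.
Firm B against (Mid, Low): payoffs 5.1, 3.4 → best response Low.
Firm B against (Mid, Mid): payoffs 1.3, 1.1 → best response Low.
Firm B against (Mid, High): payoffs 2.4, 1.9 → best response Low.
Firm C against (Low, Low): payoffs 2.9, 2.5, 2.2 → best response Low.
Firm C against (Low, Mid): payoffs 1.9, 0.1, 3.4 → best response High.
Firm C against (Mid, Low): payoffs 0.8, 4.9, 2.4 → best response Mid.
Firm C against (Mid, Mid): payoffs 1.6, 2.9, 3.2 → best response High.
Mutual best responses: (Low, Mid, High); (Mid, Low, Mid).

Pure-strategy Nash equilibria: (Low, Mid, High), (Mid, Low, Mid)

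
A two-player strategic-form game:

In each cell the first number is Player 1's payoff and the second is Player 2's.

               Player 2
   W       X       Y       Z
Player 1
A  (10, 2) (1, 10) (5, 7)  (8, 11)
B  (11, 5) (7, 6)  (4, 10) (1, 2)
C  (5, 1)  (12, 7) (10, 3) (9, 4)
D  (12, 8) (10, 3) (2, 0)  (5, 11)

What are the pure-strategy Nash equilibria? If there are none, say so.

(A, W): Player 1 can switch to B (10 → 11). Not NE.
(A, X): Player 1 can switch to B (1 → 7). Not NE.
(A, Y): Player 1 can switch to C (5 → 10). Not NE.
(A, Z): Player 1 can switch to C (8 → 9). Not NE.
(B, W): Player 1 can switch to D (11 → 12). Not NE.
(B, X): Player 1 can switch to C (7 → 12). Not NE.
(B, Y): Player 1 can switch to A (4 → 5). Not NE.
(B, Z): Player 1 can switch to A (1 → 8). Not NE.
(C, X): Player 1 gets 12, best alternative 10; Player 2 gets 7, best alternative 4. No profitable deviation — NE.
(The remaining 7 profiles each have a profitable deviation by the same check.)

(C, X)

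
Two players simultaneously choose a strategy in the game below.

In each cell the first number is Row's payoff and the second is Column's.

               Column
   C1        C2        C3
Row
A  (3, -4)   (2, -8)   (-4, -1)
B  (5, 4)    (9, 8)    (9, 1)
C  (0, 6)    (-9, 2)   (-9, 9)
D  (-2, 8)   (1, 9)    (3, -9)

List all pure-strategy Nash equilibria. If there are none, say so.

Row against C1: payoffs 3, 5, 0, -2 → best response B.
Row against C2: payoffs 2, 9, -9, 1 → best response B.
Row against C3: payoffs -4, 9, -9, 3 → best response B.
Column against A: payoffs -4, -8, -1 → best response C3.
Column against B: payoffs 4, 8, 1 → best response C2.
Column against C: payoffs 6, 2, 9 → best response C3.
Column against D: payoffs 8, 9, -9 → best response C2.
Mutual best responses: (B, C2).

The unique pure-strategy Nash equilibrium is (B, C2).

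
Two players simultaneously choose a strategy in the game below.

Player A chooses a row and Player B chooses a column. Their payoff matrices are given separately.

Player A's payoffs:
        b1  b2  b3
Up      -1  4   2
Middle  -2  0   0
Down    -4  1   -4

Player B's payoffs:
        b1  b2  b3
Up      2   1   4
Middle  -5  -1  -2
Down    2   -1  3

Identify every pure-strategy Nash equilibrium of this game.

Pure NE: (Up, b3)

(Up, b1): Player B can switch to b3 (2 → 4). Not NE.
(Up, b2): Player B can switch to b1 (1 → 2). Not NE.
(Up, b3): Player A gets 2, best alternative 0; Player B gets 4, best alternative 2. No profitable deviation — NE.
(Middle, b1): Player A can switch to Up (-2 → -1). Not NE.
(Middle, b2): Player A can switch to Up (0 → 4). Not NE.
(Middle, b3): Player A can switch to Up (0 → 2). Not NE.
(Down, b1): Player A can switch to Up (-4 → -1). Not NE.
(Down, b2): Player A can switch to Up (1 → 4). Not NE.
(Down, b3): Player A can switch to Up (-4 → 2). Not NE.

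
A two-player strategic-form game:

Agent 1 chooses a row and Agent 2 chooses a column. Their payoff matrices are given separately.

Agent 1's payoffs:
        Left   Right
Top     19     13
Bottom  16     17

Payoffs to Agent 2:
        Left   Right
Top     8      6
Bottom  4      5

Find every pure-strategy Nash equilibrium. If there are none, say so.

Pure-strategy Nash equilibria: (Top, Left) and (Bottom, Right)

Agent 1 against Left: payoffs 19, 16 → best response Top.
Agent 1 against Right: payoffs 13, 17 → best response Bottom.
Agent 2 against Top: payoffs 8, 6 → best response Left.
Agent 2 against Bottom: payoffs 4, 5 → best response Right.
Mutual best responses: (Top, Left); (Bottom, Right).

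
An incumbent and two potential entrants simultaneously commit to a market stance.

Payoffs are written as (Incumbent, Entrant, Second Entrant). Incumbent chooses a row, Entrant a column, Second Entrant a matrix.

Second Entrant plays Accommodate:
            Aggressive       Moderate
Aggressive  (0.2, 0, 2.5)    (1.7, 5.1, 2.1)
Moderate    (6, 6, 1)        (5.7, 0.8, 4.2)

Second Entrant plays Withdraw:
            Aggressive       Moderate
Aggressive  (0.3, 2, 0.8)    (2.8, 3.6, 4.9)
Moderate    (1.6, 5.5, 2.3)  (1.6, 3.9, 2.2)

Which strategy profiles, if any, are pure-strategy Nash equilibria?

The pure Nash equilibria are (Aggressive, Moderate, Withdraw); (Moderate, Aggressive, Withdraw).

Incumbent against (Aggressive, Accommodate): payoffs 0.2, 6 → best response Moderate.
Incumbent against (Aggressive, Withdraw): payoffs 0.3, 1.6 → best response Moderate.
Incumbent against (Moderate, Accommodate): payoffs 1.7, 5.7 → best response Moderate.
Incumbent against (Moderate, Withdraw): payoffs 2.8, 1.6 → best response Aggressive.
Entrant against (Aggressive, Accommodate): payoffs 0, 5.1 → best response Moderate.
Entrant against (Aggressive, Withdraw): payoffs 2, 3.6 → best response Moderate.
Entrant against (Moderate, Accommodate): payoffs 6, 0.8 → best response Aggressive.
Entrant against (Moderate, Withdraw): payoffs 5.5, 3.9 → best response Aggressive.
Second Entrant against (Aggressive, Aggressive): payoffs 2.5, 0.8 → best response Accommodate.
Second Entrant against (Aggressive, Moderate): payoffs 2.1, 4.9 → best response Withdraw.
Second Entrant against (Moderate, Aggressive): payoffs 1, 2.3 → best response Withdraw.
Second Entrant against (Moderate, Moderate): payoffs 4.2, 2.2 → best response Accommodate.
Mutual best responses: (Aggressive, Moderate, Withdraw); (Moderate, Aggressive, Withdraw).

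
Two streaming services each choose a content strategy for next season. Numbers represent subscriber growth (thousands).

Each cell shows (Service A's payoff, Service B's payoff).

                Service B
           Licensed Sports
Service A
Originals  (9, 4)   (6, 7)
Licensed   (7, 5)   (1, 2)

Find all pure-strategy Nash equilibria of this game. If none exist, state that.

Service A against Licensed: payoffs 9, 7 → best response Originals.
Service A against Sports: payoffs 6, 1 → best response Originals.
Service B against Originals: payoffs 4, 7 → best response Sports.
Service B against Licensed: payoffs 5, 2 → best response Licensed.
Mutual best responses: (Originals, Sports).

(Originals, Sports)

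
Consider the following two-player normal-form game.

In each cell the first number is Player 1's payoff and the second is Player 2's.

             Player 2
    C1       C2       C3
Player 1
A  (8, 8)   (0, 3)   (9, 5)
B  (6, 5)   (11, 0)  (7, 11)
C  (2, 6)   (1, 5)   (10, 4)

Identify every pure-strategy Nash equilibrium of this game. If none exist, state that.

The unique pure-strategy Nash equilibrium is (A, C1).

(A, C1): Player 1 gets 8, best alternative 6; Player 2 gets 8, best alternative 5. No profitable deviation — NE.
(A, C2): Player 1 can switch to B (0 → 11). Not NE.
(A, C3): Player 1 can switch to C (9 → 10). Not NE.
(B, C1): Player 1 can switch to A (6 → 8). Not NE.
(B, C2): Player 2 can switch to C1 (0 → 5). Not NE.
(B, C3): Player 1 can switch to A (7 → 9). Not NE.
(C, C1): Player 1 can switch to A (2 → 8). Not NE.
(C, C2): Player 1 can switch to B (1 → 11). Not NE.
(C, C3): Player 2 can switch to C1 (4 → 6). Not NE.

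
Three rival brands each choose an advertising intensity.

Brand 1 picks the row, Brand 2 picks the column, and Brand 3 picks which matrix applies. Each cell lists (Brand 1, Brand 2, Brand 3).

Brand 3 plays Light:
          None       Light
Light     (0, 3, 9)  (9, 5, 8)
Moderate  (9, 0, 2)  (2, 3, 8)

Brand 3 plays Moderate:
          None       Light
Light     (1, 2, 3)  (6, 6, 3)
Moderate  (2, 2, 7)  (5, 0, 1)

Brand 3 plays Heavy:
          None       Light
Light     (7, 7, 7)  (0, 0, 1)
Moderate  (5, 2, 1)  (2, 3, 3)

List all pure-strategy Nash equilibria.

(Light, Light, Light) and (Moderate, None, Moderate)

Mark each player's best response to every combination of opponents' strategies; a profile where every player is best-responding is a pure Nash equilibrium.
Brand 1 against (None, Light): payoffs 0, 9 → best response Moderate.
Brand 1 against (None, Moderate): payoffs 1, 2 → best response Moderate.
Brand 1 against (None, Heavy): payoffs 7, 5 → best response Light.
Brand 1 against (Light, Light): payoffs 9, 2 → best response Light.
Brand 1 against (Light, Moderate): payoffs 6, 5 → best response Light.
Brand 1 against (Light, Heavy): payoffs 0, 2 → best response Moderate.
Brand 2 against (Light, Light): payoffs 3, 5 → best response Light.
Brand 2 against (Light, Moderate): payoffs 2, 6 → best response Light.
Brand 2 against (Light, Heavy): payoffs 7, 0 → best response None.
Brand 2 against (Moderate, Light): payoffs 0, 3 → best response Light.
Brand 2 against (Moderate, Moderate): payoffs 2, 0 → best response None.
Brand 2 against (Moderate, Heavy): payoffs 2, 3 → best response Light.
Brand 3 against (Light, None): payoffs 9, 3, 7 → best response Light.
Brand 3 against (Light, Light): payoffs 8, 3, 1 → best response Light.
Brand 3 against (Moderate, None): payoffs 2, 7, 1 → best response Moderate.
Brand 3 against (Moderate, Light): payoffs 8, 1, 3 → best response Light.
Mutual best responses: (Light, Light, Light); (Moderate, None, Moderate).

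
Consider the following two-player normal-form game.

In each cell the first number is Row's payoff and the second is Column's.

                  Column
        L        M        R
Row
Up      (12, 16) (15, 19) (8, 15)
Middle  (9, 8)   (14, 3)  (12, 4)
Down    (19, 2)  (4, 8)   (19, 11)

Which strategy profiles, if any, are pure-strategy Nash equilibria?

Pure-strategy Nash equilibria: (Up, M) and (Down, R)

(Up, L): Row can switch to Down (12 → 19). Not NE.
(Up, M): Row gets 15, best alternative 14; Column gets 19, best alternative 16. No profitable deviation — NE.
(Up, R): Row can switch to Middle (8 → 12). Not NE.
(Middle, L): Row can switch to Up (9 → 12). Not NE.
(Middle, M): Row can switch to Up (14 → 15). Not NE.
(Middle, R): Row can switch to Down (12 → 19). Not NE.
(Down, L): Column can switch to M (2 → 8). Not NE.
(Down, M): Row can switch to Up (4 → 15). Not NE.
(Down, R): Row gets 19, best alternative 12; Column gets 11, best alternative 8. No profitable deviation — NE.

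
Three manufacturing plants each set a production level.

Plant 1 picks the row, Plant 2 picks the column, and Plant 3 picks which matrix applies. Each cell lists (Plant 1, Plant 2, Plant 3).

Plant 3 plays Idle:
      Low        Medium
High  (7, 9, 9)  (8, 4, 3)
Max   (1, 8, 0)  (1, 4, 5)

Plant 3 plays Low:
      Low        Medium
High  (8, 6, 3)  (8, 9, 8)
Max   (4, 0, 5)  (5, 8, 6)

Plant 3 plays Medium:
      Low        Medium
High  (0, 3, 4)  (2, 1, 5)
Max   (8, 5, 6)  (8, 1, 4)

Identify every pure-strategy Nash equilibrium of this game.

Plant 1 against (Low, Idle): payoffs 7, 1 → best response High.
Plant 1 against (Low, Low): payoffs 8, 4 → best response High.
Plant 1 against (Low, Medium): payoffs 0, 8 → best response Max.
Plant 1 against (Medium, Idle): payoffs 8, 1 → best response High.
Plant 1 against (Medium, Low): payoffs 8, 5 → best response High.
Plant 1 against (Medium, Medium): payoffs 2, 8 → best response Max.
Plant 2 against (High, Idle): payoffs 9, 4 → best response Low.
Plant 2 against (High, Low): payoffs 6, 9 → best response Medium.
Plant 2 against (High, Medium): payoffs 3, 1 → best response Low.
Plant 2 against (Max, Idle): payoffs 8, 4 → best response Low.
Plant 2 against (Max, Low): payoffs 0, 8 → best response Medium.
Plant 2 against (Max, Medium): payoffs 5, 1 → best response Low.
Plant 3 against (High, Low): payoffs 9, 3, 4 → best response Idle.
Plant 3 against (High, Medium): payoffs 3, 8, 5 → best response Low.
Plant 3 against (Max, Low): payoffs 0, 5, 6 → best response Medium.
Plant 3 against (Max, Medium): payoffs 5, 6, 4 → best response Low.
Mutual best responses: (High, Low, Idle); (High, Medium, Low); (Max, Low, Medium).

Pure-strategy Nash equilibria: (High, Low, Idle) and (High, Medium, Low) and (Max, Low, Medium)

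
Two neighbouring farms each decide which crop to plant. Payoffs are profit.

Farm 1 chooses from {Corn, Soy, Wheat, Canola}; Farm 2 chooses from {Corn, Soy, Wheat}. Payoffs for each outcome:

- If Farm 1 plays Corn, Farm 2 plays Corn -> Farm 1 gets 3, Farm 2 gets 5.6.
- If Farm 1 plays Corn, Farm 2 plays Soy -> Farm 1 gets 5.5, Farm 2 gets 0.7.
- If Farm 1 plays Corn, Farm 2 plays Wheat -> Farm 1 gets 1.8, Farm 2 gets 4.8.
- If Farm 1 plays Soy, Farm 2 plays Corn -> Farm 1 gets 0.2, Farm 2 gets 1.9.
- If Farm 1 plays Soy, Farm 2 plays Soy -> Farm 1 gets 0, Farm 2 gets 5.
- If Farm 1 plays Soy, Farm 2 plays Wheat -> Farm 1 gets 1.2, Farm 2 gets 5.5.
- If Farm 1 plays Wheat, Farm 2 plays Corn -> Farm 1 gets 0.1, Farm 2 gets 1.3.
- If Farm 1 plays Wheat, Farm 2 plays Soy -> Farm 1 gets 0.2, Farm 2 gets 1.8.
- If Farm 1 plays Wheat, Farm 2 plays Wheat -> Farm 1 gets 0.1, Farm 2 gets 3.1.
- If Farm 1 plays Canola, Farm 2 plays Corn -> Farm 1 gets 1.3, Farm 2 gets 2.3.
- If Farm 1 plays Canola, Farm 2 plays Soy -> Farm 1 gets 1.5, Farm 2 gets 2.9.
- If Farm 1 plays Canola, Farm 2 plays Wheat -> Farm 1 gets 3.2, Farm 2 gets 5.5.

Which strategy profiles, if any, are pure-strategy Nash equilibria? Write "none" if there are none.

The pure Nash equilibria are (Corn, Corn); (Canola, Wheat).

(Corn, Corn): Farm 1 gets 3, best alternative 1.3; Farm 2 gets 5.6, best alternative 4.8. No profitable deviation — NE.
(Corn, Soy): Farm 2 can switch to Corn (0.7 → 5.6). Not NE.
(Corn, Wheat): Farm 1 can switch to Canola (1.8 → 3.2). Not NE.
(Soy, Corn): Farm 1 can switch to Corn (0.2 → 3). Not NE.
(Soy, Soy): Farm 1 can switch to Corn (0 → 5.5). Not NE.
(Soy, Wheat): Farm 1 can switch to Corn (1.2 → 1.8). Not NE.
(Wheat, Corn): Farm 1 can switch to Corn (0.1 → 3). Not NE.
(Wheat, Soy): Farm 1 can switch to Corn (0.2 → 5.5). Not NE.
(Wheat, Wheat): Farm 1 can switch to Corn (0.1 → 1.8). Not NE.
(Canola, Corn): Farm 1 can switch to Corn (1.3 → 3). Not NE.
(Canola, Soy): Farm 1 can switch to Corn (1.5 → 5.5). Not NE.
(Canola, Wheat): Farm 1 gets 3.2, best alternative 1.8; Farm 2 gets 5.5, best alternative 2.9. No profitable deviation — NE.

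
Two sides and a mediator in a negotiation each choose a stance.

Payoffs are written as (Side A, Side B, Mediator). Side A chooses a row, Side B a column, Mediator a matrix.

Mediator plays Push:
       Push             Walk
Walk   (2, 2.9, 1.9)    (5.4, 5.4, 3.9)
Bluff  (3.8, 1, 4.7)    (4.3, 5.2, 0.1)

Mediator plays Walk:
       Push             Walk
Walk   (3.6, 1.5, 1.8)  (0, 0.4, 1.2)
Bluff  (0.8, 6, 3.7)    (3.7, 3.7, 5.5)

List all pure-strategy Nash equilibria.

Side A against (Push, Push): payoffs 2, 3.8 → best response Bluff.
Side A against (Push, Walk): payoffs 3.6, 0.8 → best response Walk.
Side A against (Walk, Push): payoffs 5.4, 4.3 → best response Walk.
Side A against (Walk, Walk): payoffs 0, 3.7 → best response Bluff.
Side B against (Walk, Push): payoffs 2.9, 5.4 → best response Walk.
Side B against (Walk, Walk): payoffs 1.5, 0.4 → best response Push.
Side B against (Bluff, Push): payoffs 1, 5.2 → best response Walk.
Side B against (Bluff, Walk): payoffs 6, 3.7 → best response Push.
Mediator against (Walk, Push): payoffs 1.9, 1.8 → best response Push.
Mediator against (Walk, Walk): payoffs 3.9, 1.2 → best response Push.
Mediator against (Bluff, Push): payoffs 4.7, 3.7 → best response Push.
Mediator against (Bluff, Walk): payoffs 0.1, 5.5 → best response Walk.
Mutual best responses: (Walk, Walk, Push).

(Walk, Walk, Push)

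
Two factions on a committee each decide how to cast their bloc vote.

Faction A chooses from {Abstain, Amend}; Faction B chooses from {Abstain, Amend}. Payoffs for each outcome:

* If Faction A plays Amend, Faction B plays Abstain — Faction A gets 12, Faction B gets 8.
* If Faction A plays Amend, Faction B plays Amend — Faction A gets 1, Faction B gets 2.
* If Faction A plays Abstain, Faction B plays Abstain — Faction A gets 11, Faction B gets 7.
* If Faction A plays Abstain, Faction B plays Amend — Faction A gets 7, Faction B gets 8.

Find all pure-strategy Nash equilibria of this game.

(Abstain, Abstain): Faction A can switch to Amend (11 → 12). Not NE.
(Abstain, Amend): Faction A gets 7, best alternative 1; Faction B gets 8, best alternative 7. No profitable deviation — NE.
(Amend, Abstain): Faction A gets 12, best alternative 11; Faction B gets 8, best alternative 2. No profitable deviation — NE.
(Amend, Amend): Faction A can switch to Abstain (1 → 7). Not NE.

Pure-strategy Nash equilibria: (Abstain, Amend); (Amend, Abstain)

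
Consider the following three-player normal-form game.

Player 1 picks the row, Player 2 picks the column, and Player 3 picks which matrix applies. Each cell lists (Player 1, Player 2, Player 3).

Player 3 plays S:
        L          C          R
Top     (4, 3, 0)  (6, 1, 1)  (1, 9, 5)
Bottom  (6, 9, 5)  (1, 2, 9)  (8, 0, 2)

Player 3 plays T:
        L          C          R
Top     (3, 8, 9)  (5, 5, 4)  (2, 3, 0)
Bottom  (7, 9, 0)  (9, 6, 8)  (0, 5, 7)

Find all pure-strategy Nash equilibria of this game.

(Top, L, S): Player 1 can switch to Bottom (4 → 6). Not NE.
(Top, L, T): Player 1 can switch to Bottom (3 → 7). Not NE.
(Top, C, S): Player 2 can switch to L (1 → 3). Not NE.
(Top, C, T): Player 1 can switch to Bottom (5 → 9). Not NE.
(Top, R, S): Player 1 can switch to Bottom (1 → 8). Not NE.
(Top, R, T): Player 2 can switch to L (3 → 8). Not NE.
(Bottom, L, S): Player 1 gets 6, best alternative 4; Player 2 gets 9, best alternative 2; Player 3 gets 5, best alternative 0. No profitable deviation — NE.
(Bottom, L, T): Player 3 can switch to S (0 → 5). Not NE.
(Bottom, C, S): Player 1 can switch to Top (1 → 6). Not NE.
(The remaining 3 profiles each have a profitable deviation by the same check.)

The unique pure-strategy Nash equilibrium is (Bottom, L, S).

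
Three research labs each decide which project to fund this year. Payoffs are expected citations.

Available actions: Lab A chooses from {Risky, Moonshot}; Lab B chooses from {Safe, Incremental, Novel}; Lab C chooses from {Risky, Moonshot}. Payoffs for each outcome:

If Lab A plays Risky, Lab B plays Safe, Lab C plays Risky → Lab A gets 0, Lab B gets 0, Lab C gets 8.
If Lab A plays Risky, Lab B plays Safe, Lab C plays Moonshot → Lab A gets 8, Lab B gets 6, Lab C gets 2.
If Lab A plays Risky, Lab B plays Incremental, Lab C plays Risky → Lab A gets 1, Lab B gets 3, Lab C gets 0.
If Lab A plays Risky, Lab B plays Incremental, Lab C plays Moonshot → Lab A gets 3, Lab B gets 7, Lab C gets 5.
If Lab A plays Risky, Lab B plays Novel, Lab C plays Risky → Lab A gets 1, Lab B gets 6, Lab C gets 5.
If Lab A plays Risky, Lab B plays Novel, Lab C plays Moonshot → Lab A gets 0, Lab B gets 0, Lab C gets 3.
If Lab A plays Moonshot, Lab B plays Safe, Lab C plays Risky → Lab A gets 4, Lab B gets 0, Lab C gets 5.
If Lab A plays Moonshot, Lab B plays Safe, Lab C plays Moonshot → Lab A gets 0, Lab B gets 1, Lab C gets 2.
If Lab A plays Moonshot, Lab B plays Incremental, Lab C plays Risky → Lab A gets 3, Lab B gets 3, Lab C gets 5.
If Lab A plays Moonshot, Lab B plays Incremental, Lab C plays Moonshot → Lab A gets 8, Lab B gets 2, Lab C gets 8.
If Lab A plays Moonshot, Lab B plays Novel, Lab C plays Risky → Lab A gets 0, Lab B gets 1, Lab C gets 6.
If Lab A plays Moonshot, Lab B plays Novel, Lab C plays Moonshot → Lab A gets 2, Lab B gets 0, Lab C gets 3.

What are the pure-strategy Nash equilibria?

(Risky, Safe, Risky): Lab A can switch to Moonshot (0 → 4). Not NE.
(Risky, Safe, Moonshot): Lab B can switch to Incremental (6 → 7). Not NE.
(Risky, Incremental, Risky): Lab A can switch to Moonshot (1 → 3). Not NE.
(Risky, Incremental, Moonshot): Lab A can switch to Moonshot (3 → 8). Not NE.
(Risky, Novel, Risky): Lab A gets 1, best alternative 0; Lab B gets 6, best alternative 3; Lab C gets 5, best alternative 3. No profitable deviation — NE.
(Risky, Novel, Moonshot): Lab A can switch to Moonshot (0 → 2). Not NE.
(Moonshot, Safe, Risky): Lab B can switch to Incremental (0 → 3). Not NE.
(Moonshot, Incremental, Moonshot): Lab A gets 8, best alternative 3; Lab B gets 2, best alternative 1; Lab C gets 8, best alternative 5. No profitable deviation — NE.
(The remaining 4 profiles each have a profitable deviation by the same check.)

Pure-strategy Nash equilibria: (Risky, Novel, Risky), (Moonshot, Incremental, Moonshot)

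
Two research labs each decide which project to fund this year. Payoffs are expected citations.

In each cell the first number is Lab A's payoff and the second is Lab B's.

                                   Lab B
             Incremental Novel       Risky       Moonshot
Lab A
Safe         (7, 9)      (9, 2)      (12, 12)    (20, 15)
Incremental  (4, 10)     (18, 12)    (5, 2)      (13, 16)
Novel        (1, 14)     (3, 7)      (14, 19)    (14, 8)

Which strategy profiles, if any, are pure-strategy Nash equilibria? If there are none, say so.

Lab A against Incremental: payoffs 7, 4, 1 → best response Safe.
Lab A against Novel: payoffs 9, 18, 3 → best response Incremental.
Lab A against Risky: payoffs 12, 5, 14 → best response Novel.
Lab A against Moonshot: payoffs 20, 13, 14 → best response Safe.
Lab B against Safe: payoffs 9, 2, 12, 15 → best response Moonshot.
Lab B against Incremental: payoffs 10, 12, 2, 16 → best response Moonshot.
Lab B against Novel: payoffs 14, 7, 19, 8 → best response Risky.
Mutual best responses: (Safe, Moonshot); (Novel, Risky).

(Safe, Moonshot); (Novel, Risky)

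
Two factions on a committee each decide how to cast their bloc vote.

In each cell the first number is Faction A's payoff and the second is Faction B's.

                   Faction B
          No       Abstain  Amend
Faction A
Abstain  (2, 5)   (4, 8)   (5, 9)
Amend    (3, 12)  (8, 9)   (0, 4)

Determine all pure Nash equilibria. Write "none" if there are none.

The pure Nash equilibria are (Abstain, Amend) and (Amend, No).

Faction A against No: payoffs 2, 3 → best response Amend.
Faction A against Abstain: payoffs 4, 8 → best response Amend.
Faction A against Amend: payoffs 5, 0 → best response Abstain.
Faction B against Abstain: payoffs 5, 8, 9 → best response Amend.
Faction B against Amend: payoffs 12, 9, 4 → best response No.
Mutual best responses: (Abstain, Amend); (Amend, No).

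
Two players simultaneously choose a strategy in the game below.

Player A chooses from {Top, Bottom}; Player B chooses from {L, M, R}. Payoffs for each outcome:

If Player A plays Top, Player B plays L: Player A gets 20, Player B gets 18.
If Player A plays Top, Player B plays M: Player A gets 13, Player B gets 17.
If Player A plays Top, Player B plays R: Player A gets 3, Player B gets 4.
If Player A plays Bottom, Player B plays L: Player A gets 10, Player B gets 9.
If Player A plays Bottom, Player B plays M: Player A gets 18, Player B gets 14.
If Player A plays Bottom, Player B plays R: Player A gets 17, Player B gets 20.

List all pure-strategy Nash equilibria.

(Top, L) and (Bottom, R)

Player A against L: payoffs 20, 10 → best response Top.
Player A against M: payoffs 13, 18 → best response Bottom.
Player A against R: payoffs 3, 17 → best response Bottom.
Player B against Top: payoffs 18, 17, 4 → best response L.
Player B against Bottom: payoffs 9, 14, 20 → best response R.
Mutual best responses: (Top, L); (Bottom, R).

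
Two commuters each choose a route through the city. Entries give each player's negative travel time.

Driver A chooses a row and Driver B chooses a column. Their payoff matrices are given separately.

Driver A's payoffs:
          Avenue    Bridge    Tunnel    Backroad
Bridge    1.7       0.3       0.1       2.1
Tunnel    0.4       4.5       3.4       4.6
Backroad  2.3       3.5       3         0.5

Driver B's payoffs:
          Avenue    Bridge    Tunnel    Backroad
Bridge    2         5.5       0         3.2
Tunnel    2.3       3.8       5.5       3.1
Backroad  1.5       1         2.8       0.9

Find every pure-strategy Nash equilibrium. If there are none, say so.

Driver A against Avenue: payoffs 1.7, 0.4, 2.3 → best response Backroad.
Driver A against Bridge: payoffs 0.3, 4.5, 3.5 → best response Tunnel.
Driver A against Tunnel: payoffs 0.1, 3.4, 3 → best response Tunnel.
Driver A against Backroad: payoffs 2.1, 4.6, 0.5 → best response Tunnel.
Driver B against Bridge: payoffs 2, 5.5, 0, 3.2 → best response Bridge.
Driver B against Tunnel: payoffs 2.3, 3.8, 5.5, 3.1 → best response Tunnel.
Driver B against Backroad: payoffs 1.5, 1, 2.8, 0.9 → best response Tunnel.
Mutual best responses: (Tunnel, Tunnel).

Pure NE: (Tunnel, Tunnel)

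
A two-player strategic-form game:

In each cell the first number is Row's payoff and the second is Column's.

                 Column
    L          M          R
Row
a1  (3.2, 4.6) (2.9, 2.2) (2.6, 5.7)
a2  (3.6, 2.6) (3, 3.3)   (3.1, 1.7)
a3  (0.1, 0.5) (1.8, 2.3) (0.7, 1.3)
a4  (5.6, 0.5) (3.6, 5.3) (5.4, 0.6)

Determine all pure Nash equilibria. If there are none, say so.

Pure NE: (a4, M)

(a1, L): Row can switch to a2 (3.2 → 3.6). Not NE.
(a1, M): Row can switch to a2 (2.9 → 3). Not NE.
(a1, R): Row can switch to a2 (2.6 → 3.1). Not NE.
(a2, L): Row can switch to a4 (3.6 → 5.6). Not NE.
(a2, M): Row can switch to a4 (3 → 3.6). Not NE.
(a2, R): Row can switch to a4 (3.1 → 5.4). Not NE.
(a4, M): Row gets 3.6, best alternative 3; Column gets 5.3, best alternative 0.6. No profitable deviation — NE.
(The remaining 5 profiles each have a profitable deviation by the same check.)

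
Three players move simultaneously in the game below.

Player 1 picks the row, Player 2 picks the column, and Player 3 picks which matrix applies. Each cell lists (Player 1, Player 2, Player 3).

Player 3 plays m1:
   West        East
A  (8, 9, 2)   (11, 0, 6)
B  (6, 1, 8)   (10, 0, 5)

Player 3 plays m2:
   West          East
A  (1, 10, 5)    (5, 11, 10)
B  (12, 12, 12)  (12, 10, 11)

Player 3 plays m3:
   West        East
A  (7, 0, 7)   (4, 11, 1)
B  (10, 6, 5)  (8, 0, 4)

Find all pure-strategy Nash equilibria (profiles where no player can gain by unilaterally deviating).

(B, West, m2)

For each player, find the best response to each opponent profile; mutual best responses are the pure NE.
Player 1 against (West, m1): payoffs 8, 6 → best response A.
Player 1 against (West, m2): payoffs 1, 12 → best response B.
Player 1 against (West, m3): payoffs 7, 10 → best response B.
Player 1 against (East, m1): payoffs 11, 10 → best response A.
Player 1 against (East, m2): payoffs 5, 12 → best response B.
Player 1 against (East, m3): payoffs 4, 8 → best response B.
Player 2 against (A, m1): payoffs 9, 0 → best response West.
Player 2 against (A, m2): payoffs 10, 11 → best response East.
Player 2 against (A, m3): payoffs 0, 11 → best response East.
Player 2 against (B, m1): payoffs 1, 0 → best response West.
Player 2 against (B, m2): payoffs 12, 10 → best response West.
Player 2 against (B, m3): payoffs 6, 0 → best response West.
Player 3 against (A, West): payoffs 2, 5, 7 → best response m3.
Player 3 against (A, East): payoffs 6, 10, 1 → best response m2.
Player 3 against (B, West): payoffs 8, 12, 5 → best response m2.
Player 3 against (B, East): payoffs 5, 11, 4 → best response m2.
Mutual best responses: (B, West, m2).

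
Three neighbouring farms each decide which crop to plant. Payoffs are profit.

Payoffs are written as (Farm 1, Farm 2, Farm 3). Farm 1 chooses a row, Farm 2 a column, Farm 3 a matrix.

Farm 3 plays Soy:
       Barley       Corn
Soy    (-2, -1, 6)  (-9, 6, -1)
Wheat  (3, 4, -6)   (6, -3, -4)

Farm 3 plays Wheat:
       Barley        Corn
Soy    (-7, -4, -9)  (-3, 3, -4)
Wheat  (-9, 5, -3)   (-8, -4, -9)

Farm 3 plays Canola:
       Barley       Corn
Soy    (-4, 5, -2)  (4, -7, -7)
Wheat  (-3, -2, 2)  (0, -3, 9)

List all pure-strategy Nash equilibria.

(Soy, Barley, Soy): Farm 1 can switch to Wheat (-2 → 3). Not NE.
(Soy, Barley, Wheat): Farm 2 can switch to Corn (-4 → 3). Not NE.
(Soy, Barley, Canola): Farm 1 can switch to Wheat (-4 → -3). Not NE.
(Soy, Corn, Soy): Farm 1 can switch to Wheat (-9 → 6). Not NE.
(Soy, Corn, Wheat): Farm 3 can switch to Soy (-4 → -1). Not NE.
(Soy, Corn, Canola): Farm 2 can switch to Barley (-7 → 5). Not NE.
(Wheat, Barley, Soy): Farm 3 can switch to Wheat (-6 → -3). Not NE.
(Wheat, Barley, Wheat): Farm 1 can switch to Soy (-9 → -7). Not NE.
(Wheat, Barley, Canola): Farm 1 gets -3, best alternative -4; Farm 2 gets -2, best alternative -3; Farm 3 gets 2, best alternative -3. No profitable deviation — NE.
(Wheat, Corn, Soy): Farm 2 can switch to Barley (-3 → 4). Not NE.
(Wheat, Corn, Wheat): Farm 1 can switch to Soy (-8 → -3). Not NE.
(The remaining 1 profile has a profitable deviation by the same check.)

Pure NE: (Wheat, Barley, Canola)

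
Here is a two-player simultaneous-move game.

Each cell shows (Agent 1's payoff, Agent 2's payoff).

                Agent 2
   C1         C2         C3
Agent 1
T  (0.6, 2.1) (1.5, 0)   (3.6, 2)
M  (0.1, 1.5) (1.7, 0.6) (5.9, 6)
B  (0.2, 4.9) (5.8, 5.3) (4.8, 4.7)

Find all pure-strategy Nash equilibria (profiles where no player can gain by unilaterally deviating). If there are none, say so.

Pure-strategy Nash equilibria: (T, C1) and (M, C3) and (B, C2)

Mark each player's best response to every combination of opponents' strategies; a profile where every player is best-responding is a pure Nash equilibrium.
Agent 1 against C1: payoffs 0.6, 0.1, 0.2 → best response T.
Agent 1 against C2: payoffs 1.5, 1.7, 5.8 → best response B.
Agent 1 against C3: payoffs 3.6, 5.9, 4.8 → best response M.
Agent 2 against T: payoffs 2.1, 0, 2 → best response C1.
Agent 2 against M: payoffs 1.5, 0.6, 6 → best response C3.
Agent 2 against B: payoffs 4.9, 5.3, 4.7 → best response C2.
Mutual best responses: (T, C1); (M, C3); (B, C2).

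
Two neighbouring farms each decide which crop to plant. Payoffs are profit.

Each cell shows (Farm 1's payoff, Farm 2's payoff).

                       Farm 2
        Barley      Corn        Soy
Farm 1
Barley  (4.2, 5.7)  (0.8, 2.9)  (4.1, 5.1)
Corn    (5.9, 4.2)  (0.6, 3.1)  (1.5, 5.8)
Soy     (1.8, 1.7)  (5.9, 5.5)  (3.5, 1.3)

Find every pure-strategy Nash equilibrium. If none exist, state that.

(Barley, Barley): Farm 1 can switch to Corn (4.2 → 5.9). Not NE.
(Barley, Corn): Farm 1 can switch to Soy (0.8 → 5.9). Not NE.
(Barley, Soy): Farm 2 can switch to Barley (5.1 → 5.7). Not NE.
(Corn, Barley): Farm 2 can switch to Soy (4.2 → 5.8). Not NE.
(Corn, Corn): Farm 1 can switch to Barley (0.6 → 0.8). Not NE.
(Corn, Soy): Farm 1 can switch to Barley (1.5 → 4.1). Not NE.
(Soy, Barley): Farm 1 can switch to Barley (1.8 → 4.2). Not NE.
(Soy, Corn): Farm 1 gets 5.9, best alternative 0.8; Farm 2 gets 5.5, best alternative 1.7. No profitable deviation — NE.
(Soy, Soy): Farm 1 can switch to Barley (3.5 → 4.1). Not NE.

The unique pure-strategy Nash equilibrium is (Soy, Corn).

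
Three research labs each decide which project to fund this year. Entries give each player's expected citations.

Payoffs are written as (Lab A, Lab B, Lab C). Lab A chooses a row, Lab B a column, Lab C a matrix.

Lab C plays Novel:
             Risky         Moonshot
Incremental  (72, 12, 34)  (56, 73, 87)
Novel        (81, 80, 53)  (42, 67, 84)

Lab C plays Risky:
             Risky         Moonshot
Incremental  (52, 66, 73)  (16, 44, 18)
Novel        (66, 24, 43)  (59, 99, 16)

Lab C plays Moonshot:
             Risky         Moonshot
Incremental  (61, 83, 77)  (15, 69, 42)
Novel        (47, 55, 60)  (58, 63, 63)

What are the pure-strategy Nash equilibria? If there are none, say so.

Mark each player's best response to every combination of opponents' strategies; a profile where every player is best-responding is a pure Nash equilibrium.
Lab A against (Risky, Novel): payoffs 72, 81 → best response Novel.
Lab A against (Risky, Risky): payoffs 52, 66 → best response Novel.
Lab A against (Risky, Moonshot): payoffs 61, 47 → best response Incremental.
Lab A against (Moonshot, Novel): payoffs 56, 42 → best response Incremental.
Lab A against (Moonshot, Risky): payoffs 16, 59 → best response Novel.
Lab A against (Moonshot, Moonshot): payoffs 15, 58 → best response Novel.
Lab B against (Incremental, Novel): payoffs 12, 73 → best response Moonshot.
Lab B against (Incremental, Risky): payoffs 66, 44 → best response Risky.
Lab B against (Incremental, Moonshot): payoffs 83, 69 → best response Risky.
Lab B against (Novel, Novel): payoffs 80, 67 → best response Risky.
Lab B against (Novel, Risky): payoffs 24, 99 → best response Moonshot.
Lab B against (Novel, Moonshot): payoffs 55, 63 → best response Moonshot.
Lab C against (Incremental, Risky): payoffs 34, 73, 77 → best response Moonshot.
Lab C against (Incremental, Moonshot): payoffs 87, 18, 42 → best response Novel.
Lab C against (Novel, Risky): payoffs 53, 43, 60 → best response Moonshot.
Lab C against (Novel, Moonshot): payoffs 84, 16, 63 → best response Novel.
Mutual best responses: (Incremental, Risky, Moonshot); (Incremental, Moonshot, Novel).

(Incremental, Risky, Moonshot), (Incremental, Moonshot, Novel)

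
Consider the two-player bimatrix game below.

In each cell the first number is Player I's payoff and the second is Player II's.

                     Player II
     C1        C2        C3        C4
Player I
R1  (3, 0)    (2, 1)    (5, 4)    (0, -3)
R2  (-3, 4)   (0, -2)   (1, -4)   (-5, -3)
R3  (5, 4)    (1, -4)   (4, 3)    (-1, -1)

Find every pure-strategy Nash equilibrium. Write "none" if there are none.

The pure Nash equilibria are (R1, C3); (R3, C1).

(R1, C1): Player I can switch to R3 (3 → 5). Not NE.
(R1, C2): Player II can switch to C3 (1 → 4). Not NE.
(R1, C3): Player I gets 5, best alternative 4; Player II gets 4, best alternative 1. No profitable deviation — NE.
(R1, C4): Player II can switch to C1 (-3 → 0). Not NE.
(R2, C1): Player I can switch to R1 (-3 → 3). Not NE.
(R2, C2): Player I can switch to R1 (0 → 2). Not NE.
(R2, C3): Player I can switch to R1 (1 → 5). Not NE.
(R2, C4): Player I can switch to R1 (-5 → 0). Not NE.
(R3, C1): Player I gets 5, best alternative 3; Player II gets 4, best alternative 3. No profitable deviation — NE.
(R3, C2): Player I can switch to R1 (1 → 2). Not NE.
(R3, C3): Player I can switch to R1 (4 → 5). Not NE.
(R3, C4): Player I can switch to R1 (-1 → 0). Not NE.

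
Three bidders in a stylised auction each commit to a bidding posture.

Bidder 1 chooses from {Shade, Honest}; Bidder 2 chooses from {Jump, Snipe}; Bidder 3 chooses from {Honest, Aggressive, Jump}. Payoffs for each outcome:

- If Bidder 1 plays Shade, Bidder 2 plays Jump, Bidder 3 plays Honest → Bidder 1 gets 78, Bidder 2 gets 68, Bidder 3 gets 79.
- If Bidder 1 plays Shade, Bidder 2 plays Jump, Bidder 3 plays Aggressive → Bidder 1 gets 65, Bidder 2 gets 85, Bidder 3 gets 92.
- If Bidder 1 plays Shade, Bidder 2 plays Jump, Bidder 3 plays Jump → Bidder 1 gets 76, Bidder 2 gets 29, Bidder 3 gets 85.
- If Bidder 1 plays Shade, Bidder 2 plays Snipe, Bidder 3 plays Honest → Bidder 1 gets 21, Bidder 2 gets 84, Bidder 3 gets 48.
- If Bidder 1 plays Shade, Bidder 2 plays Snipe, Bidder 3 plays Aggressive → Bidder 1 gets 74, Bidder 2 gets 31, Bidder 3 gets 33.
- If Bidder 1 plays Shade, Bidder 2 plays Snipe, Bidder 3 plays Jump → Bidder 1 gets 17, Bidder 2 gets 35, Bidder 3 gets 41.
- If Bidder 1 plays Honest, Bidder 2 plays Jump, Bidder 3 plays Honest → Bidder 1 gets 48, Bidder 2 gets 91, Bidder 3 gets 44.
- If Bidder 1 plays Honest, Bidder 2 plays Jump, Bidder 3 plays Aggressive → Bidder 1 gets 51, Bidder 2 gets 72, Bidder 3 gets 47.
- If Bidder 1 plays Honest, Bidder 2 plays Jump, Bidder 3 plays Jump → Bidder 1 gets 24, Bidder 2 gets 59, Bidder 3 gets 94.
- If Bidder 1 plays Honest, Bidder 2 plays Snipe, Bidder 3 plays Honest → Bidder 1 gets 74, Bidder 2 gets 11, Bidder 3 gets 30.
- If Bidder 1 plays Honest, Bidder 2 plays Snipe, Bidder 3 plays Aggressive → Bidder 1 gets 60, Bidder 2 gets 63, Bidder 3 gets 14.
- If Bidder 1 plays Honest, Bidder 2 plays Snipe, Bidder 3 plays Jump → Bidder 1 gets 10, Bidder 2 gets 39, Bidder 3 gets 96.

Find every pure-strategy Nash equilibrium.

(Shade, Jump, Honest): Bidder 2 can switch to Snipe (68 → 84). Not NE.
(Shade, Jump, Aggressive): Bidder 1 gets 65, best alternative 51; Bidder 2 gets 85, best alternative 31; Bidder 3 gets 92, best alternative 85. No profitable deviation — NE.
(Shade, Jump, Jump): Bidder 2 can switch to Snipe (29 → 35). Not NE.
(Shade, Snipe, Honest): Bidder 1 can switch to Honest (21 → 74). Not NE.
(Shade, Snipe, Aggressive): Bidder 2 can switch to Jump (31 → 85). Not NE.
(Shade, Snipe, Jump): Bidder 3 can switch to Honest (41 → 48). Not NE.
(Honest, Jump, Honest): Bidder 1 can switch to Shade (48 → 78). Not NE.
(The remaining 5 profiles each have a profitable deviation by the same check.)

(Shade, Jump, Aggressive)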